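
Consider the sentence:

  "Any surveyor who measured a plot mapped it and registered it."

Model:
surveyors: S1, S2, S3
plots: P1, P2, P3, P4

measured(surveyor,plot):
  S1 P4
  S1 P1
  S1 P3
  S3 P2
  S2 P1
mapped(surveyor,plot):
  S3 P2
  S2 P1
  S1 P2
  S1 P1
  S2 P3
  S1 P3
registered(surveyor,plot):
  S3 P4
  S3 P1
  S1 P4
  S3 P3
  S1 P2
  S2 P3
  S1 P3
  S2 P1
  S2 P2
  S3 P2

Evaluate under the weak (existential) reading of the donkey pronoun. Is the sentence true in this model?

True

"it" takes "a plot" as antecedent — a donkey pronoun bound across the clause boundary.
Weak reading: every surveyor s with some measured-plot has at least one measured-plot p such that mapped(s,p) ∧ registered(s,p).
Per surveyor: S1:✓  S2:✓  S3:✓
Every surveyor in the restrictor has a witness.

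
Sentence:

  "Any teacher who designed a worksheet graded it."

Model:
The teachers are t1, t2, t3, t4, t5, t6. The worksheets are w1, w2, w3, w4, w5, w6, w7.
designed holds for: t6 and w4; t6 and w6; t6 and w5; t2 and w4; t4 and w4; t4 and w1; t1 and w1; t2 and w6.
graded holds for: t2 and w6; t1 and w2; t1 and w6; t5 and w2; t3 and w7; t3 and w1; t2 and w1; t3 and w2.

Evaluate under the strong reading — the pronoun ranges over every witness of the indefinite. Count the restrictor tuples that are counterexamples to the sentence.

7

"it" takes "a worksheet" as antecedent — a donkey pronoun bound across the clause boundary.
Strong reading: for every (t,w) with designed(t,w), graded(t,w).
Restrictor pairs: (t1,w1) ✗  (t2,w4) ✗  (t2,w6) ✓  (t4,w1) ✗  (t4,w4) ✗  (t6,w4) ✗  (t6,w5) ✗  (t6,w6) ✗
Counterexamples (restrictor pairs failing the scope): 7.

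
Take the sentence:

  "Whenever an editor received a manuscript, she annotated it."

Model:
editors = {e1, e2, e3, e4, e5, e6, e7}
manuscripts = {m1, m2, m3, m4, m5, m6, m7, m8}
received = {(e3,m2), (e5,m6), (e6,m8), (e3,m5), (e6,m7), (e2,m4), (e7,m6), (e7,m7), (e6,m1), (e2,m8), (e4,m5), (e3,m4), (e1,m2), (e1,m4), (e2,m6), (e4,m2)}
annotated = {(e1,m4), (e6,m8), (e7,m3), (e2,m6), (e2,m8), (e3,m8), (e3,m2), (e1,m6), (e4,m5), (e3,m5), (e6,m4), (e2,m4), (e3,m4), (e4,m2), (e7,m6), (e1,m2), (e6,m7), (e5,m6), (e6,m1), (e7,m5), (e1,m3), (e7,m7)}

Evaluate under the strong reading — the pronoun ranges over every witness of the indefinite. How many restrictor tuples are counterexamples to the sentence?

0

"it" takes "a manuscript" as antecedent — a donkey pronoun bound across the clause boundary.
Strong reading: for every (e,m) with received(e,m), annotated(e,m).
Restrictor pairs: (e1,m2) ✓  (e1,m4) ✓  (e2,m4) ✓  (e2,m6) ✓  (e2,m8) ✓  (e3,m2) ✓  (e3,m4) ✓  (e3,m5) ✓  (e4,m2) ✓  (e4,m5) ✓  (e5,m6) ✓  (e6,m1) ✓  (e6,m7) ✓  (e6,m8) ✓  (e7,m6) ✓  (e7,m7) ✓
Counterexamples (restrictor pairs failing the scope): 0.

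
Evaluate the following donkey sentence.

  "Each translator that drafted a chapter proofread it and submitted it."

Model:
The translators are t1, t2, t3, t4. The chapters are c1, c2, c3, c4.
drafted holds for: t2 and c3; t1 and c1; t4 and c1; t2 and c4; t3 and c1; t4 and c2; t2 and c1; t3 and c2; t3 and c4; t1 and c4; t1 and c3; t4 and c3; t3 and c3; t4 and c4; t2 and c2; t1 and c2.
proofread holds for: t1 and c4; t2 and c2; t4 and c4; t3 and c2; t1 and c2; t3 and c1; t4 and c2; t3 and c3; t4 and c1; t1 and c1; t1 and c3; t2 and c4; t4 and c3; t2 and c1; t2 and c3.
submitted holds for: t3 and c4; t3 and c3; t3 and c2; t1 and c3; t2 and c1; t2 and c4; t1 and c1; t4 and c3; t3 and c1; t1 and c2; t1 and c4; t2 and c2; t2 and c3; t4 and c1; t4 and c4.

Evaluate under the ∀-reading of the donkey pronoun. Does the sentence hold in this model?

"it" takes "a chapter" as antecedent — a donkey pronoun bound across the clause boundary.
Strong reading: for every (t,c) with drafted(t,c), proofread(t,c) ∧ submitted(t,c).
Restrictor pairs: (t1,c1) ✓  (t1,c2) ✓  (t1,c3) ✓  (t1,c4) ✓  (t2,c1) ✓  (t2,c2) ✓  (t2,c3) ✓  (t2,c4) ✓  (t3,c1) ✓  (t3,c2) ✓  (t3,c3) ✓  (t3,c4) ✗  (t4,c1) ✓  (t4,c2) ✗  (t4,c3) ✓  (t4,c4) ✓
Counterexample: (t3,c4) is in drafted but fails the scope.

False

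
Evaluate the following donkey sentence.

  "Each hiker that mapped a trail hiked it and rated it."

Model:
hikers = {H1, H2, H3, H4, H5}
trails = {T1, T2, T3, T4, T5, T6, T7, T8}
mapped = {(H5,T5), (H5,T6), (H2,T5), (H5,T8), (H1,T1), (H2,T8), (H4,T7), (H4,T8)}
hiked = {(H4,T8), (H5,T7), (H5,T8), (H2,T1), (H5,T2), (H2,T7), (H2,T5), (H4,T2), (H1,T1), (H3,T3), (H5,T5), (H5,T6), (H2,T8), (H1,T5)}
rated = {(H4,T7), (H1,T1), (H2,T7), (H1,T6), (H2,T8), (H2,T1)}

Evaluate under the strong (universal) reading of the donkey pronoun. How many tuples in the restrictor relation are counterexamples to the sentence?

"it" takes "a trail" as antecedent — a donkey pronoun bound across the clause boundary.
Strong reading: for every (h,t) with mapped(h,t), hiked(h,t) ∧ rated(h,t).
Restrictor pairs: (H1,T1) ✓  (H2,T5) ✗  (H2,T8) ✓  (H4,T7) ✗  (H4,T8) ✗  (H5,T5) ✗  (H5,T6) ✗  (H5,T8) ✗
Counterexamples (restrictor pairs failing the scope): 6.

6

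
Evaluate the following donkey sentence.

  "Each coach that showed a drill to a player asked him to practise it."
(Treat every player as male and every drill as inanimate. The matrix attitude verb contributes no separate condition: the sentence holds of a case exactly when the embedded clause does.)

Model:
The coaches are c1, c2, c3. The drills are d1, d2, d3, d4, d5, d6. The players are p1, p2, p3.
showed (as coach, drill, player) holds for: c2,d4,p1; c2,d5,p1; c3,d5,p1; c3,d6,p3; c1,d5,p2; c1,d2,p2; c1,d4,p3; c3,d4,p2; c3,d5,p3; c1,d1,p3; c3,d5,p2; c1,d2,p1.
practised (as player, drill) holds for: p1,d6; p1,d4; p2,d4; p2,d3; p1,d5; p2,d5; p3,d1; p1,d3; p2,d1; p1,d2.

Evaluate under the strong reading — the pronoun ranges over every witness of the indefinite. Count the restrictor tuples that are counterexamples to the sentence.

"him" takes "a player" as antecedent and "it" takes "a drill"; both are donkey pronouns co-varying with the restrictor.
Strong reading: for every (c,d,p) with showed(c,d,p), practised(p,d).
Restrictor triples: (c1,d1,p3)→practised(p3,d1) ✓  (c1,d2,p1)→practised(p1,d2) ✓  (c1,d2,p2)→practised(p2,d2) ✗  (c1,d4,p3)→practised(p3,d4) ✗  (c1,d5,p2)→practised(p2,d5) ✓  (c2,d4,p1)→practised(p1,d4) ✓  (c2,d5,p1)→practised(p1,d5) ✓  (c3,d4,p2)→practised(p2,d4) ✓  (c3,d5,p1)→practised(p1,d5) ✓  (c3,d5,p2)→practised(p2,d5) ✓  (c3,d5,p3)→practised(p3,d5) ✗  (c3,d6,p3)→practised(p3,d6) ✗
Counterexamples (restrictor triples failing the scope): 4.

4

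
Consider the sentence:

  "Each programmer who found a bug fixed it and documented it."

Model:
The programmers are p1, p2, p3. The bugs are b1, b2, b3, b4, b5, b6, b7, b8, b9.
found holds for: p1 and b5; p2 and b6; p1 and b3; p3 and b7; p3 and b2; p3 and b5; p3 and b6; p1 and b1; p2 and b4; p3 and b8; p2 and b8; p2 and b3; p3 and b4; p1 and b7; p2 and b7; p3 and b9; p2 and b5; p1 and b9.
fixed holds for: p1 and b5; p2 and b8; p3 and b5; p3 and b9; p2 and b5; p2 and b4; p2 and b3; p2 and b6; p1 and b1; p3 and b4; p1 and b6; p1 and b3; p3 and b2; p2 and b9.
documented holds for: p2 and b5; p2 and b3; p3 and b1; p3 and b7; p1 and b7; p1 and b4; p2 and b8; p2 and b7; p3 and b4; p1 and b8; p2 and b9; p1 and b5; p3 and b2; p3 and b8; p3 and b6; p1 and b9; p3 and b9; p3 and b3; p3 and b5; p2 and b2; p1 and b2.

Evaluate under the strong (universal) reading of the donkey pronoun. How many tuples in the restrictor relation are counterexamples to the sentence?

10

"it" takes "a bug" as antecedent — a donkey pronoun bound across the clause boundary.
Strong reading: for every (p,b) with found(p,b), fixed(p,b) ∧ documented(p,b).
Restrictor pairs: (p1,b1) ✗  (p1,b3) ✗  (p1,b5) ✓  (p1,b7) ✗  (p1,b9) ✗  (p2,b3) ✓  (p2,b4) ✗  (p2,b5) ✓  (p2,b6) ✗  (p2,b7) ✗  (p2,b8) ✓  (p3,b2) ✓  (p3,b4) ✓  (p3,b5) ✓  (p3,b6) ✗  (p3,b7) ✗  (p3,b8) ✗  (p3,b9) ✓
Counterexamples (restrictor pairs failing the scope): 10.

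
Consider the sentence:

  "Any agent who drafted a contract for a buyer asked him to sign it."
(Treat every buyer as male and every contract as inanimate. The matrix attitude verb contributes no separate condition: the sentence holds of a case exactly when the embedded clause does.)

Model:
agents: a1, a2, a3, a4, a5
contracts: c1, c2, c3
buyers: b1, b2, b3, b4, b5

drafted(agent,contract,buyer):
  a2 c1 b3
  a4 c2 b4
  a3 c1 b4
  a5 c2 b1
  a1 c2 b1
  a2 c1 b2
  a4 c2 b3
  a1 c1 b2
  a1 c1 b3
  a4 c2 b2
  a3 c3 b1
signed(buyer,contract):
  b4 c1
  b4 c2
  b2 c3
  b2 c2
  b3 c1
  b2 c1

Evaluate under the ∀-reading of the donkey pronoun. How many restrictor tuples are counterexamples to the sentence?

"him" takes "a buyer" as antecedent and "it" takes "a contract"; both are donkey pronouns co-varying with the restrictor.
Strong reading: for every (a,c,b) with drafted(a,c,b), signed(b,c).
Restrictor triples: (a1,c1,b2)→signed(b2,c1) ✓  (a1,c1,b3)→signed(b3,c1) ✓  (a1,c2,b1)→signed(b1,c2) ✗  (a2,c1,b2)→signed(b2,c1) ✓  (a2,c1,b3)→signed(b3,c1) ✓  (a3,c1,b4)→signed(b4,c1) ✓  (a3,c3,b1)→signed(b1,c3) ✗  (a4,c2,b2)→signed(b2,c2) ✓  (a4,c2,b3)→signed(b3,c2) ✗  (a4,c2,b4)→signed(b4,c2) ✓  (a5,c2,b1)→signed(b1,c2) ✗
Counterexamples (restrictor triples failing the scope): 4.

4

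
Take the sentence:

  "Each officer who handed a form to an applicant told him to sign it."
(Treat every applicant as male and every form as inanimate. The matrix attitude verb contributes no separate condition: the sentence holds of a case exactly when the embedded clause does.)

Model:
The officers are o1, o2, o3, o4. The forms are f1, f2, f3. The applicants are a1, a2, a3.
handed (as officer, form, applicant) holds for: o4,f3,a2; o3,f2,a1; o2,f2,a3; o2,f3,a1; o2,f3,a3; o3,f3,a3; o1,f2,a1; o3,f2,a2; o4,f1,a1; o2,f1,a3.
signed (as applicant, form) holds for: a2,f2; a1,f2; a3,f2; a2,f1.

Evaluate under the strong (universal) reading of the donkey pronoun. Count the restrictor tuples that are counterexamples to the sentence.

6

"him" takes "an applicant" as antecedent and "it" takes "a form"; both are donkey pronouns co-varying with the restrictor.
Strong reading: for every (o,f,a) with handed(o,f,a), signed(a,f).
Restrictor triples: (o1,f2,a1)→signed(a1,f2) ✓  (o2,f1,a3)→signed(a3,f1) ✗  (o2,f2,a3)→signed(a3,f2) ✓  (o2,f3,a1)→signed(a1,f3) ✗  (o2,f3,a3)→signed(a3,f3) ✗  (o3,f2,a1)→signed(a1,f2) ✓  (o3,f2,a2)→signed(a2,f2) ✓  (o3,f3,a3)→signed(a3,f3) ✗  (o4,f1,a1)→signed(a1,f1) ✗  (o4,f3,a2)→signed(a2,f3) ✗
Counterexamples (restrictor triples failing the scope): 6.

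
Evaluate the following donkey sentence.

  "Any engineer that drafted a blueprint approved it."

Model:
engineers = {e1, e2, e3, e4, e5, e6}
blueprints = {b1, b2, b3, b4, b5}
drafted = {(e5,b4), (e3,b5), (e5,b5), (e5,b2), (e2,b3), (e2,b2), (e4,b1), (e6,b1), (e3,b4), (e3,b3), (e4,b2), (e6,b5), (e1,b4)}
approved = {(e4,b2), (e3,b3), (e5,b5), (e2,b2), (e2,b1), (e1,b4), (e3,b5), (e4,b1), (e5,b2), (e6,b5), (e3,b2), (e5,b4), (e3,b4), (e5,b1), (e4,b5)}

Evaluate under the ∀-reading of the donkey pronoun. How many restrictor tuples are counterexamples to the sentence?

"it" takes "a blueprint" as antecedent — a donkey pronoun bound across the clause boundary.
Strong reading: for every (e,b) with drafted(e,b), approved(e,b).
Restrictor pairs: (e1,b4) ✓  (e2,b2) ✓  (e2,b3) ✗  (e3,b3) ✓  (e3,b4) ✓  (e3,b5) ✓  (e4,b1) ✓  (e4,b2) ✓  (e5,b2) ✓  (e5,b4) ✓  (e5,b5) ✓  (e6,b1) ✗  (e6,b5) ✓
Counterexamples (restrictor pairs failing the scope): 2.

2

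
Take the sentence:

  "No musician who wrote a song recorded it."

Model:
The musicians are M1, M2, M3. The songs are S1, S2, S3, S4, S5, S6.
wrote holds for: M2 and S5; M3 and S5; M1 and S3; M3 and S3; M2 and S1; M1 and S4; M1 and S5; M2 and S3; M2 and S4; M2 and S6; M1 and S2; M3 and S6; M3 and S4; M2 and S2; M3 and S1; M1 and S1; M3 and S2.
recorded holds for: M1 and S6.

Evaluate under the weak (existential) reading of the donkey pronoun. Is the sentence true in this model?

True

"it" takes "a song" as antecedent — a donkey pronoun bound across the clause boundary.
Truth condition: for no (m,s) with wrote(m,s) does recorded(m,s) hold.
Restrictor pairs — does the scope hold? (M1,S1):fails  (M1,S2):fails  (M1,S3):fails  (M1,S4):fails  (M1,S5):fails  (M2,S1):fails  (M2,S2):fails  (M2,S3):fails  (M2,S4):fails  (M2,S5):fails  (M2,S6):fails  (M3,S1):fails  (M3,S2):fails  (M3,S3):fails  (M3,S4):fails  (M3,S5):fails  (M3,S6):fails
Scope holds for no restrictor pair, so the sentence is true.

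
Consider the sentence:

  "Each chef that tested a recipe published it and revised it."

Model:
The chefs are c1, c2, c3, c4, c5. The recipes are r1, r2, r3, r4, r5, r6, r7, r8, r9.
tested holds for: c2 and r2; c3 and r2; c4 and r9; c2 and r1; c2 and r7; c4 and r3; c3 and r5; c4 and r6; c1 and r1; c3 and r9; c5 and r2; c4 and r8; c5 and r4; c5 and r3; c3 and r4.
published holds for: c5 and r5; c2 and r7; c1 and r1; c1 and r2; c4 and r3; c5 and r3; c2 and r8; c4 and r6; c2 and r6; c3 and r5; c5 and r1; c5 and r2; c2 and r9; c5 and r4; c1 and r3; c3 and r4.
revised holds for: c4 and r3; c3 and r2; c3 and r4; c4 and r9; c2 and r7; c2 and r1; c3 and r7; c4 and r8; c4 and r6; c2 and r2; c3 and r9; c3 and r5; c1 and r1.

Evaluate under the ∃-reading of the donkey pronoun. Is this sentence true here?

"it" takes "a recipe" as antecedent — a donkey pronoun bound across the clause boundary.
Weak reading: every chef c with some tested-recipe has at least one tested-recipe r such that published(c,r) ∧ revised(c,r).
Per chef: c1:✓  c2:✓  c3:✓  c4:✓  c5:✗
c5 has no witness among its tested-recipes.

False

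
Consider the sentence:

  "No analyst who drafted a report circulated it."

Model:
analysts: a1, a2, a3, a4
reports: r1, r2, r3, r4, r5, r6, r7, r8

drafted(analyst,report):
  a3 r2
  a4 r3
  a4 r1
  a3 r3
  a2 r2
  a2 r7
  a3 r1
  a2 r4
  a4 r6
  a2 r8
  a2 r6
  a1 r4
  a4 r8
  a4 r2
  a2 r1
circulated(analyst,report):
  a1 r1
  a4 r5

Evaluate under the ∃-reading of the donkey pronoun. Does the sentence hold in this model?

"it" takes "a report" as antecedent — a donkey pronoun bound across the clause boundary.
Truth condition: for no (a,r) with drafted(a,r) does circulated(a,r) hold.
Restrictor pairs — does the scope hold? (a1,r4):fails  (a2,r1):fails  (a2,r2):fails  (a2,r4):fails  (a2,r6):fails  (a2,r7):fails  (a2,r8):fails  (a3,r1):fails  (a3,r2):fails  (a3,r3):fails  (a4,r1):fails  (a4,r2):fails  (a4,r3):fails  (a4,r6):fails  (a4,r8):fails
Scope holds for no restrictor pair, so the sentence is true.

True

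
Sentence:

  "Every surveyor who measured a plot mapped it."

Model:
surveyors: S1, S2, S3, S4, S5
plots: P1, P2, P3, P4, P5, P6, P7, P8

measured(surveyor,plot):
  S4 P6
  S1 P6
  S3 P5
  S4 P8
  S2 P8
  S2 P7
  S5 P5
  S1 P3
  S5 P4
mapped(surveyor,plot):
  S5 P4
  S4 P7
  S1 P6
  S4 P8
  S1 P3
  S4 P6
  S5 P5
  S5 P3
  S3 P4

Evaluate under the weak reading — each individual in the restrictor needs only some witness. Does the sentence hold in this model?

False

"it" takes "a plot" as antecedent — a donkey pronoun bound across the clause boundary.
Weak reading: every surveyor s with some measured-plot has at least one measured-plot p such that mapped(s,p).
Per surveyor: S1:✓  S2:✗  S3:✗  S4:✓  S5:✓
S2 has no witness among its measured-plots.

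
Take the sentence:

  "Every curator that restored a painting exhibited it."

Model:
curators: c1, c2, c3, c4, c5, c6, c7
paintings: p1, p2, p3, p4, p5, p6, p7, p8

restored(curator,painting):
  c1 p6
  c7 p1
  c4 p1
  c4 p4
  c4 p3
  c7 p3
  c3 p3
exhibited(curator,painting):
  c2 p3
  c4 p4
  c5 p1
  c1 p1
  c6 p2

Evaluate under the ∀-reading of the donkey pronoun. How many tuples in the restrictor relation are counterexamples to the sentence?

6

"it" takes "a painting" as antecedent — a donkey pronoun bound across the clause boundary.
Strong reading: for every (c,p) with restored(c,p), exhibited(c,p).
Restrictor pairs: (c1,p6) ✗  (c3,p3) ✗  (c4,p1) ✗  (c4,p3) ✗  (c4,p4) ✓  (c7,p1) ✗  (c7,p3) ✗
Counterexamples (restrictor pairs failing the scope): 6.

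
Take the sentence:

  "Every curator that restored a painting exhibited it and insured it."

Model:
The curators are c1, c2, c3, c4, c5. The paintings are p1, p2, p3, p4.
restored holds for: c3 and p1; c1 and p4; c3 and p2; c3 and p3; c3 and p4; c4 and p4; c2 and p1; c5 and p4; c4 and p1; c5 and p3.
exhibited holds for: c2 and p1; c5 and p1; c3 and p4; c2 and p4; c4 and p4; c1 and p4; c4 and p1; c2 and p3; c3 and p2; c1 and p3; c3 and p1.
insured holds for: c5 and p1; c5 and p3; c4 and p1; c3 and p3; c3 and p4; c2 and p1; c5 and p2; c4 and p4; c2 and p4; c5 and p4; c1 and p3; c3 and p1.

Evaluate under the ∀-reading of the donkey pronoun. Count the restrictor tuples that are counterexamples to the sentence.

"it" takes "a painting" as antecedent — a donkey pronoun bound across the clause boundary.
Strong reading: for every (c,p) with restored(c,p), exhibited(c,p) ∧ insured(c,p).
Restrictor pairs: (c1,p4) ✗  (c2,p1) ✓  (c3,p1) ✓  (c3,p2) ✗  (c3,p3) ✗  (c3,p4) ✓  (c4,p1) ✓  (c4,p4) ✓  (c5,p3) ✗  (c5,p4) ✗
Counterexamples (restrictor pairs failing the scope): 5.

5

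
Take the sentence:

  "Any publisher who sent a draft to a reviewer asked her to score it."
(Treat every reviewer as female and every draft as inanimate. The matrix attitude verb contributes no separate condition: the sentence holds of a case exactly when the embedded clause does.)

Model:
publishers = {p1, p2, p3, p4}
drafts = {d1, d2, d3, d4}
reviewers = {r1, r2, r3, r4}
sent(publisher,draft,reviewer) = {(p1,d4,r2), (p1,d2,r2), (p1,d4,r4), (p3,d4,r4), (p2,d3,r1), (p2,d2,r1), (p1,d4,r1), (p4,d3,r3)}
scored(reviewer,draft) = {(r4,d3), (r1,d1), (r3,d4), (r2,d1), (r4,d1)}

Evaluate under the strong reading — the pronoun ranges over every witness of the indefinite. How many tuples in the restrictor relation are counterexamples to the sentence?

"her" takes "a reviewer" as antecedent and "it" takes "a draft"; both are donkey pronouns co-varying with the restrictor.
Strong reading: for every (p,d,r) with sent(p,d,r), scored(r,d).
Restrictor triples: (p1,d2,r2)→scored(r2,d2) ✗  (p1,d4,r1)→scored(r1,d4) ✗  (p1,d4,r2)→scored(r2,d4) ✗  (p1,d4,r4)→scored(r4,d4) ✗  (p2,d2,r1)→scored(r1,d2) ✗  (p2,d3,r1)→scored(r1,d3) ✗  (p3,d4,r4)→scored(r4,d4) ✗  (p4,d3,r3)→scored(r3,d3) ✗
Counterexamples (restrictor triples failing the scope): 8.

8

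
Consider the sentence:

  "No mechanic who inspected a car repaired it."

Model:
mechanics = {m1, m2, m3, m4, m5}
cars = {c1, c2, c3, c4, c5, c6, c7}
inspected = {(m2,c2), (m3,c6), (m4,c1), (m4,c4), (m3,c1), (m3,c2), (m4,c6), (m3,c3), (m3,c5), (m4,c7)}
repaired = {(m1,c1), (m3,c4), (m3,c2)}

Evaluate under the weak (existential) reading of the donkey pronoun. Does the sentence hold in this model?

False

"it" takes "a car" as antecedent — a donkey pronoun bound across the clause boundary.
Truth condition: for no (m,c) with inspected(m,c) does repaired(m,c) hold.
Restrictor pairs — does the scope hold? (m2,c2):fails  (m3,c1):fails  (m3,c2):holds  (m3,c3):fails  (m3,c5):fails  (m3,c6):fails  (m4,c1):fails  (m4,c4):fails  (m4,c6):fails  (m4,c7):fails
Scope holds for 1 pair(s), so the sentence is false.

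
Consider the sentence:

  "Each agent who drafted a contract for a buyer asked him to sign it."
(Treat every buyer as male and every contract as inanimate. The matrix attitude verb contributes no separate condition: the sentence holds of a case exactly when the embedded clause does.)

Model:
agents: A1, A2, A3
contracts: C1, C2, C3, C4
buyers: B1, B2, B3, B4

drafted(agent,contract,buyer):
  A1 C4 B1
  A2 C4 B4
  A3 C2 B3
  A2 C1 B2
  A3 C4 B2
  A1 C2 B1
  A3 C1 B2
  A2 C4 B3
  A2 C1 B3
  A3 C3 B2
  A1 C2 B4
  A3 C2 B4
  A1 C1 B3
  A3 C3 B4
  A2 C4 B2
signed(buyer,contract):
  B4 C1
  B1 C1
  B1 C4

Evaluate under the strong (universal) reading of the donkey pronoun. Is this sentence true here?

"him" takes "a buyer" as antecedent and "it" takes "a contract"; both are donkey pronouns co-varying with the restrictor.
Strong reading: for every (a,c,b) with drafted(a,c,b), signed(b,c).
Restrictor triples: (A1,C1,B3)→signed(B3,C1) ✗  (A1,C2,B1)→signed(B1,C2) ✗  (A1,C2,B4)→signed(B4,C2) ✗  (A1,C4,B1)→signed(B1,C4) ✓  (A2,C1,B2)→signed(B2,C1) ✗  (A2,C1,B3)→signed(B3,C1) ✗  (A2,C4,B2)→signed(B2,C4) ✗  (A2,C4,B3)→signed(B3,C4) ✗  (A2,C4,B4)→signed(B4,C4) ✗  (A3,C1,B2)→signed(B2,C1) ✗  (A3,C2,B3)→signed(B3,C2) ✗  (A3,C2,B4)→signed(B4,C2) ✗  (A3,C3,B2)→signed(B2,C3) ✗  (A3,C3,B4)→signed(B4,C3) ✗  (A3,C4,B2)→signed(B2,C4) ✗
Counterexample: (A1,C1,B3) — signed(B3,C1) does not hold.

False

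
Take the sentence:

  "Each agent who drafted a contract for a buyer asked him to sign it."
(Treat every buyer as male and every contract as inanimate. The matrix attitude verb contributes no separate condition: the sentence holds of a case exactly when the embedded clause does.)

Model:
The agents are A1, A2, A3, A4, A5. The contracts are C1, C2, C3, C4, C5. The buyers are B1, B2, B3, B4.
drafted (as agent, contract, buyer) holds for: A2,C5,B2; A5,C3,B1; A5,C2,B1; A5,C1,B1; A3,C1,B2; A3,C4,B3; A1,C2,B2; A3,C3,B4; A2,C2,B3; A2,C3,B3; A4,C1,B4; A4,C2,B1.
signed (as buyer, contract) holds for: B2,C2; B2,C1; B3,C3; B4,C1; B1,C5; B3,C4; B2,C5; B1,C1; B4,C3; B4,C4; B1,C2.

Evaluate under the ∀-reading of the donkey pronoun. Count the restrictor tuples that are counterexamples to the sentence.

2

"him" takes "a buyer" as antecedent and "it" takes "a contract"; both are donkey pronouns co-varying with the restrictor.
Strong reading: for every (a,c,b) with drafted(a,c,b), signed(b,c).
Restrictor triples: (A1,C2,B2)→signed(B2,C2) ✓  (A2,C2,B3)→signed(B3,C2) ✗  (A2,C3,B3)→signed(B3,C3) ✓  (A2,C5,B2)→signed(B2,C5) ✓  (A3,C1,B2)→signed(B2,C1) ✓  (A3,C3,B4)→signed(B4,C3) ✓  (A3,C4,B3)→signed(B3,C4) ✓  (A4,C1,B4)→signed(B4,C1) ✓  (A4,C2,B1)→signed(B1,C2) ✓  (A5,C1,B1)→signed(B1,C1) ✓  (A5,C2,B1)→signed(B1,C2) ✓  (A5,C3,B1)→signed(B1,C3) ✗
Counterexamples (restrictor triples failing the scope): 2.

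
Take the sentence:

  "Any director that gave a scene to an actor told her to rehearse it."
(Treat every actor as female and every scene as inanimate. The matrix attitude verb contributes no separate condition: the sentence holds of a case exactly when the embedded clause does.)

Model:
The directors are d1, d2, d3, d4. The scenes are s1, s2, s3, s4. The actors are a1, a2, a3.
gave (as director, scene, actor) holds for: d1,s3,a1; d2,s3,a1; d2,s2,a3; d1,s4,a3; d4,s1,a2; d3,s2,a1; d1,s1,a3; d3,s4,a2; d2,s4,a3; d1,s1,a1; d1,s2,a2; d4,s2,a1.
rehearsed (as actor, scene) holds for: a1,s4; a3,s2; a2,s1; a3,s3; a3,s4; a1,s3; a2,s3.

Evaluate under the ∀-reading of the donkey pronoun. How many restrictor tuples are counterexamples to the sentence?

"her" takes "an actor" as antecedent and "it" takes "a scene"; both are donkey pronouns co-varying with the restrictor.
Strong reading: for every (d,s,a) with gave(d,s,a), rehearsed(a,s).
Restrictor triples: (d1,s1,a1)→rehearsed(a1,s1) ✗  (d1,s1,a3)→rehearsed(a3,s1) ✗  (d1,s2,a2)→rehearsed(a2,s2) ✗  (d1,s3,a1)→rehearsed(a1,s3) ✓  (d1,s4,a3)→rehearsed(a3,s4) ✓  (d2,s2,a3)→rehearsed(a3,s2) ✓  (d2,s3,a1)→rehearsed(a1,s3) ✓  (d2,s4,a3)→rehearsed(a3,s4) ✓  (d3,s2,a1)→rehearsed(a1,s2) ✗  (d3,s4,a2)→rehearsed(a2,s4) ✗  (d4,s1,a2)→rehearsed(a2,s1) ✓  (d4,s2,a1)→rehearsed(a1,s2) ✗
Counterexamples (restrictor triples failing the scope): 6.

6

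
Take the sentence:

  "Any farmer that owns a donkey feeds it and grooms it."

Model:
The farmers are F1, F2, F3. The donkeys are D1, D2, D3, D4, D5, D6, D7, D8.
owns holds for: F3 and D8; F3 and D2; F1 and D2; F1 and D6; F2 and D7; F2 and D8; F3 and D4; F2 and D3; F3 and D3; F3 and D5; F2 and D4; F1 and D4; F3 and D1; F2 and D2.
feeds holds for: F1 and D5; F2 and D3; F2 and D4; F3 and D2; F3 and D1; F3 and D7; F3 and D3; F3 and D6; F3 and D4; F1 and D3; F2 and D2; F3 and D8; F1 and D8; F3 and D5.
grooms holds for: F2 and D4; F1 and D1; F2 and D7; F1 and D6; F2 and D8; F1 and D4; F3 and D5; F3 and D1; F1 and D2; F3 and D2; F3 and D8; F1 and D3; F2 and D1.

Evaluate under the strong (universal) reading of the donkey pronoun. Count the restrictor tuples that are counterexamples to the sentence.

9

"it" takes "a donkey" as antecedent — a donkey pronoun bound across the clause boundary.
Strong reading: for every (f,d) with owns(f,d), feeds(f,d) ∧ grooms(f,d).
Restrictor pairs: (F1,D2) ✗  (F1,D4) ✗  (F1,D6) ✗  (F2,D2) ✗  (F2,D3) ✗  (F2,D4) ✓  (F2,D7) ✗  (F2,D8) ✗  (F3,D1) ✓  (F3,D2) ✓  (F3,D3) ✗  (F3,D4) ✗  (F3,D5) ✓  (F3,D8) ✓
Counterexamples (restrictor pairs failing the scope): 9.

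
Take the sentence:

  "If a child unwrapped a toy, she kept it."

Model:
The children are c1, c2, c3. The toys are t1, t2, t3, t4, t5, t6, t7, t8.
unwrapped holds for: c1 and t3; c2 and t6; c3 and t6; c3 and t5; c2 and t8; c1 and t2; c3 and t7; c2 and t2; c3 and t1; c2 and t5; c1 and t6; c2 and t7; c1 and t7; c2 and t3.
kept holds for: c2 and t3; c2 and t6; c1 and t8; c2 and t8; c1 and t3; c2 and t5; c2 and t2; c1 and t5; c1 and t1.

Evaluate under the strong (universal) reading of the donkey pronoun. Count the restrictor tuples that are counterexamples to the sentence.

8

"it" takes "a toy" as antecedent — a donkey pronoun bound across the clause boundary.
Strong reading: for every (c,t) with unwrapped(c,t), kept(c,t).
Restrictor pairs: (c1,t2) ✗  (c1,t3) ✓  (c1,t6) ✗  (c1,t7) ✗  (c2,t2) ✓  (c2,t3) ✓  (c2,t5) ✓  (c2,t6) ✓  (c2,t7) ✗  (c2,t8) ✓  (c3,t1) ✗  (c3,t5) ✗  (c3,t6) ✗  (c3,t7) ✗
Counterexamples (restrictor pairs failing the scope): 8.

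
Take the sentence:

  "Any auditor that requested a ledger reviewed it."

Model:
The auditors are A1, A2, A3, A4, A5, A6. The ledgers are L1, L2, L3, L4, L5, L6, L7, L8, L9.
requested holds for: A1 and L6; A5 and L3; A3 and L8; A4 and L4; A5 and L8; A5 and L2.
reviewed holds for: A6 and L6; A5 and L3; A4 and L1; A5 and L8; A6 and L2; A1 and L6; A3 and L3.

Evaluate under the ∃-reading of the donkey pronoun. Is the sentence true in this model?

"it" takes "a ledger" as antecedent — a donkey pronoun bound across the clause boundary.
Weak reading: every auditor a with some requested-ledger has at least one requested-ledger l such that reviewed(a,l).
Per auditor: A1:✓  A3:✗  A4:✗  A5:✓
A3 has no witness among its requested-ledgers.

False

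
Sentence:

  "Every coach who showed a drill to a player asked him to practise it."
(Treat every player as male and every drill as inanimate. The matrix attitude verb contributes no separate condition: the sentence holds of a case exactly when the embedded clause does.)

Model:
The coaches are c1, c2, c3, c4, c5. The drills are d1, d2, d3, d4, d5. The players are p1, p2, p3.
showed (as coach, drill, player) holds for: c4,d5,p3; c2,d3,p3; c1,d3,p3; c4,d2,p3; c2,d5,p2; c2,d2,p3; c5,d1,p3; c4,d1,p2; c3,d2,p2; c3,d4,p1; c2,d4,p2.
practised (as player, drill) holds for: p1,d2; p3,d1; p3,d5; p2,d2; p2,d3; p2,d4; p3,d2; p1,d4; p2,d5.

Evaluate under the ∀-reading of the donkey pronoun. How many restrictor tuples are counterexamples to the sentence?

"him" takes "a player" as antecedent and "it" takes "a drill"; both are donkey pronouns co-varying with the restrictor.
Strong reading: for every (c,d,p) with showed(c,d,p), practised(p,d).
Restrictor triples: (c1,d3,p3)→practised(p3,d3) ✗  (c2,d2,p3)→practised(p3,d2) ✓  (c2,d3,p3)→practised(p3,d3) ✗  (c2,d4,p2)→practised(p2,d4) ✓  (c2,d5,p2)→practised(p2,d5) ✓  (c3,d2,p2)→practised(p2,d2) ✓  (c3,d4,p1)→practised(p1,d4) ✓  (c4,d1,p2)→practised(p2,d1) ✗  (c4,d2,p3)→practised(p3,d2) ✓  (c4,d5,p3)→practised(p3,d5) ✓  (c5,d1,p3)→practised(p3,d1) ✓
Counterexamples (restrictor triples failing the scope): 3.

3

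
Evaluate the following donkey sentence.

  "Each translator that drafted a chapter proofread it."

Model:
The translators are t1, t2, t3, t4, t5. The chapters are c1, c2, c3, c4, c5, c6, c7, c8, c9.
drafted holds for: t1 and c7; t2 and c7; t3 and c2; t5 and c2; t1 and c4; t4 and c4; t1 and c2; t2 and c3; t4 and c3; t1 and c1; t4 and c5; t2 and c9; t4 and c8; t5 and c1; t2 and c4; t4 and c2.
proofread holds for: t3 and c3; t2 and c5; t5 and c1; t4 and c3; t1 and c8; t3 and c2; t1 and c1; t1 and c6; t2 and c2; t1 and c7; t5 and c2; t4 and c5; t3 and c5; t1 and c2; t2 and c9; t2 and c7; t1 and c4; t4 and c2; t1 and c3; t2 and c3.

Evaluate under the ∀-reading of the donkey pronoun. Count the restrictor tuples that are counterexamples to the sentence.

3

"it" takes "a chapter" as antecedent — a donkey pronoun bound across the clause boundary.
Strong reading: for every (t,c) with drafted(t,c), proofread(t,c).
Restrictor pairs: (t1,c1) ✓  (t1,c2) ✓  (t1,c4) ✓  (t1,c7) ✓  (t2,c3) ✓  (t2,c4) ✗  (t2,c7) ✓  (t2,c9) ✓  (t3,c2) ✓  (t4,c2) ✓  (t4,c3) ✓  (t4,c4) ✗  (t4,c5) ✓  (t4,c8) ✗  (t5,c1) ✓  (t5,c2) ✓
Counterexamples (restrictor pairs failing the scope): 3.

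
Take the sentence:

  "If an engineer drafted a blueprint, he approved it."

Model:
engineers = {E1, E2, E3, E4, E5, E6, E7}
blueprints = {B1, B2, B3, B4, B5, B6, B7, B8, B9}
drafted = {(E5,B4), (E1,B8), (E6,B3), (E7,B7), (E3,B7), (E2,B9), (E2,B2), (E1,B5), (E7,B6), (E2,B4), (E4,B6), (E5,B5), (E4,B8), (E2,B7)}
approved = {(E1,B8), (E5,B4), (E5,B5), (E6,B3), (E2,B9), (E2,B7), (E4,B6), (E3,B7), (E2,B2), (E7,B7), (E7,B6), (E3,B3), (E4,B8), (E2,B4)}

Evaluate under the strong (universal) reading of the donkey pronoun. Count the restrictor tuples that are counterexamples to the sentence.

"it" takes "a blueprint" as antecedent — a donkey pronoun bound across the clause boundary.
Strong reading: for every (e,b) with drafted(e,b), approved(e,b).
Restrictor pairs: (E1,B5) ✗  (E1,B8) ✓  (E2,B2) ✓  (E2,B4) ✓  (E2,B7) ✓  (E2,B9) ✓  (E3,B7) ✓  (E4,B6) ✓  (E4,B8) ✓  (E5,B4) ✓  (E5,B5) ✓  (E6,B3) ✓  (E7,B6) ✓  (E7,B7) ✓
Counterexamples (restrictor pairs failing the scope): 1.

1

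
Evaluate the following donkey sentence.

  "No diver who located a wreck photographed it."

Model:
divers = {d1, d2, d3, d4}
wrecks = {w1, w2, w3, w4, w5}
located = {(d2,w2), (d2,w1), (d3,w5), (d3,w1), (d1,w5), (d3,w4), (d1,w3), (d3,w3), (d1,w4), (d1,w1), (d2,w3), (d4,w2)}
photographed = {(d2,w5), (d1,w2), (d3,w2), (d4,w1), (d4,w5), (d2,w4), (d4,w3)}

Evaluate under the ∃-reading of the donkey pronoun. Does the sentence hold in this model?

"it" takes "a wreck" as antecedent — a donkey pronoun bound across the clause boundary.
Truth condition: for no (d,w) with located(d,w) does photographed(d,w) hold.
Restrictor pairs — does the scope hold? (d1,w1):fails  (d1,w3):fails  (d1,w4):fails  (d1,w5):fails  (d2,w1):fails  (d2,w2):fails  (d2,w3):fails  (d3,w1):fails  (d3,w3):fails  (d3,w4):fails  (d3,w5):fails  (d4,w2):fails
Scope holds for no restrictor pair, so the sentence is true.

True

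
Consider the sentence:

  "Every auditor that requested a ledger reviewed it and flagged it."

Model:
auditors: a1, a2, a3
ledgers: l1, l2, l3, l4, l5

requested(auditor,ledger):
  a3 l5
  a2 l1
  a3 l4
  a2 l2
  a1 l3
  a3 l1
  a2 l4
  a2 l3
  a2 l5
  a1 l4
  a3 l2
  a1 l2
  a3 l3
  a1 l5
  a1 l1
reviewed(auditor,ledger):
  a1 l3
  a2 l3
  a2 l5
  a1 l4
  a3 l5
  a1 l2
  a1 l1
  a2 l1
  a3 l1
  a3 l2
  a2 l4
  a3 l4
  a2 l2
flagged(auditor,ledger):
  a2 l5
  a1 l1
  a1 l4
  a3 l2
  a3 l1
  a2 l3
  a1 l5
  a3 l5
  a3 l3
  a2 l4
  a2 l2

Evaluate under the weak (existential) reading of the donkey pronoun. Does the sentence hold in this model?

True

"it" takes "a ledger" as antecedent — a donkey pronoun bound across the clause boundary.
Weak reading: every auditor a with some requested-ledger has at least one requested-ledger l such that reviewed(a,l) ∧ flagged(a,l).
Per auditor: a1:✓  a2:✓  a3:✓
Every auditor in the restrictor has a witness.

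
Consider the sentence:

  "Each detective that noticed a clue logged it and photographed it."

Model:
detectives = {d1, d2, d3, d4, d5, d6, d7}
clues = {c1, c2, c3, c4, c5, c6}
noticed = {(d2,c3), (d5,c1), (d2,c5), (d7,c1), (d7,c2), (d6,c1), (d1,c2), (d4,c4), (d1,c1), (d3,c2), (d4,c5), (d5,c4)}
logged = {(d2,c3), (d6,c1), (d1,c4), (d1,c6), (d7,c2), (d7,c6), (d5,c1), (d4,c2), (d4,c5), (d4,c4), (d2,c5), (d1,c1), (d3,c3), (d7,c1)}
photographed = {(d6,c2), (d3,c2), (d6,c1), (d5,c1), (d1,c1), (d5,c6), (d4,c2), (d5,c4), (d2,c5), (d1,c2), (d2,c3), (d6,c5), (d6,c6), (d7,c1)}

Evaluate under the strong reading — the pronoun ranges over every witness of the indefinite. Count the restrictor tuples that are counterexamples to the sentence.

6

"it" takes "a clue" as antecedent — a donkey pronoun bound across the clause boundary.
Strong reading: for every (d,c) with noticed(d,c), logged(d,c) ∧ photographed(d,c).
Restrictor pairs: (d1,c1) ✓  (d1,c2) ✗  (d2,c3) ✓  (d2,c5) ✓  (d3,c2) ✗  (d4,c4) ✗  (d4,c5) ✗  (d5,c1) ✓  (d5,c4) ✗  (d6,c1) ✓  (d7,c1) ✓  (d7,c2) ✗
Counterexamples (restrictor pairs failing the scope): 6.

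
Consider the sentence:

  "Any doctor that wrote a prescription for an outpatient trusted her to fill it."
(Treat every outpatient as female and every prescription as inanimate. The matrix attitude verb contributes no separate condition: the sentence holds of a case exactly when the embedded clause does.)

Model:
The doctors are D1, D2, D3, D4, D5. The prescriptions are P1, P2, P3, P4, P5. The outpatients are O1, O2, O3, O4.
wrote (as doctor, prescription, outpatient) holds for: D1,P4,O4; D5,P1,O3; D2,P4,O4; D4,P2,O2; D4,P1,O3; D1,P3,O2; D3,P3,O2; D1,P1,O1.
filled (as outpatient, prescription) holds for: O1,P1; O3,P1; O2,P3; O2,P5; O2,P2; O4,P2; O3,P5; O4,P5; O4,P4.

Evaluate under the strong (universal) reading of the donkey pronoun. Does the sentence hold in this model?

"her" takes "an outpatient" as antecedent and "it" takes "a prescription"; both are donkey pronouns co-varying with the restrictor.
Strong reading: for every (d,p,o) with wrote(d,p,o), filled(o,p).
Restrictor triples: (D1,P1,O1)→filled(O1,P1) ✓  (D1,P3,O2)→filled(O2,P3) ✓  (D1,P4,O4)→filled(O4,P4) ✓  (D2,P4,O4)→filled(O4,P4) ✓  (D3,P3,O2)→filled(O2,P3) ✓  (D4,P1,O3)→filled(O3,P1) ✓  (D4,P2,O2)→filled(O2,P2) ✓  (D5,P1,O3)→filled(O3,P1) ✓
Every restrictor triple satisfies the scope.

True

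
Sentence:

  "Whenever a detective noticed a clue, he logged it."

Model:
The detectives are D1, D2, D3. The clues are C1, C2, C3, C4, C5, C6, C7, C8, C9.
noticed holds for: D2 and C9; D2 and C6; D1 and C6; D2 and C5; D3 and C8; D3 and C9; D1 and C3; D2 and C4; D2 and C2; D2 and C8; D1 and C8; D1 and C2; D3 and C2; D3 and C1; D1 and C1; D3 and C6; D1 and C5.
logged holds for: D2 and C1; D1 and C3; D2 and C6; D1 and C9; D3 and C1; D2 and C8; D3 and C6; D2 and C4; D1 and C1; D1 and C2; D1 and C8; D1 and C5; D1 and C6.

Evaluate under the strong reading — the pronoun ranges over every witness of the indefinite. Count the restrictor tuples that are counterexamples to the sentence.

6

"it" takes "a clue" as antecedent — a donkey pronoun bound across the clause boundary.
Strong reading: for every (d,c) with noticed(d,c), logged(d,c).
Restrictor pairs: (D1,C1) ✓  (D1,C2) ✓  (D1,C3) ✓  (D1,C5) ✓  (D1,C6) ✓  (D1,C8) ✓  (D2,C2) ✗  (D2,C4) ✓  (D2,C5) ✗  (D2,C6) ✓  (D2,C8) ✓  (D2,C9) ✗  (D3,C1) ✓  (D3,C2) ✗  (D3,C6) ✓  (D3,C8) ✗  (D3,C9) ✗
Counterexamples (restrictor pairs failing the scope): 6.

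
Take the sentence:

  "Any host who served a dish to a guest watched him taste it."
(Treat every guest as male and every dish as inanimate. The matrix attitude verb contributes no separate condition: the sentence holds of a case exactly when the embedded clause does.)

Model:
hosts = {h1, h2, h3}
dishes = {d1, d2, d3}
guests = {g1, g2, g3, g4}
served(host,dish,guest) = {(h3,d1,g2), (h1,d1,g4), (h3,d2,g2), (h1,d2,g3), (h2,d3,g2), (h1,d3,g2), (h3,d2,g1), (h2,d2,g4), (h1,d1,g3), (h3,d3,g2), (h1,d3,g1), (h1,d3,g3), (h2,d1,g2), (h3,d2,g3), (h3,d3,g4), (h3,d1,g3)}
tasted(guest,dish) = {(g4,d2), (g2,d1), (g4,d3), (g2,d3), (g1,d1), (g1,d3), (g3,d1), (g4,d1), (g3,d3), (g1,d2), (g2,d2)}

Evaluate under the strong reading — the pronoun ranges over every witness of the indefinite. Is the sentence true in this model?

False

"him" takes "a guest" as antecedent and "it" takes "a dish"; both are donkey pronouns co-varying with the restrictor.
Strong reading: for every (h,d,g) with served(h,d,g), tasted(g,d).
Restrictor triples: (h1,d1,g3)→tasted(g3,d1) ✓  (h1,d1,g4)→tasted(g4,d1) ✓  (h1,d2,g3)→tasted(g3,d2) ✗  (h1,d3,g1)→tasted(g1,d3) ✓  (h1,d3,g2)→tasted(g2,d3) ✓  (h1,d3,g3)→tasted(g3,d3) ✓  (h2,d1,g2)→tasted(g2,d1) ✓  (h2,d2,g4)→tasted(g4,d2) ✓  (h2,d3,g2)→tasted(g2,d3) ✓  (h3,d1,g2)→tasted(g2,d1) ✓  (h3,d1,g3)→tasted(g3,d1) ✓  (h3,d2,g1)→tasted(g1,d2) ✓  (h3,d2,g2)→tasted(g2,d2) ✓  (h3,d2,g3)→tasted(g3,d2) ✗  (h3,d3,g2)→tasted(g2,d3) ✓  (h3,d3,g4)→tasted(g4,d3) ✓
Counterexample: (h1,d2,g3) — tasted(g3,d2) does not hold.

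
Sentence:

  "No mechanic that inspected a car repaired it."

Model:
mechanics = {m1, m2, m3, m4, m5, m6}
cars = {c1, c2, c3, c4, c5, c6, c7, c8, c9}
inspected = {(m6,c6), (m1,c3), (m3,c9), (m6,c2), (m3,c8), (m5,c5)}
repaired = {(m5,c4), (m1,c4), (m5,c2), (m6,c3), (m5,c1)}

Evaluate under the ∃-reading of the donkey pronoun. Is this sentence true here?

True

"it" takes "a car" as antecedent — a donkey pronoun bound across the clause boundary.
Truth condition: for no (m,c) with inspected(m,c) does repaired(m,c) hold.
Restrictor pairs — does the scope hold? (m1,c3):fails  (m3,c8):fails  (m3,c9):fails  (m5,c5):fails  (m6,c2):fails  (m6,c6):fails
Scope holds for no restrictor pair, so the sentence is true.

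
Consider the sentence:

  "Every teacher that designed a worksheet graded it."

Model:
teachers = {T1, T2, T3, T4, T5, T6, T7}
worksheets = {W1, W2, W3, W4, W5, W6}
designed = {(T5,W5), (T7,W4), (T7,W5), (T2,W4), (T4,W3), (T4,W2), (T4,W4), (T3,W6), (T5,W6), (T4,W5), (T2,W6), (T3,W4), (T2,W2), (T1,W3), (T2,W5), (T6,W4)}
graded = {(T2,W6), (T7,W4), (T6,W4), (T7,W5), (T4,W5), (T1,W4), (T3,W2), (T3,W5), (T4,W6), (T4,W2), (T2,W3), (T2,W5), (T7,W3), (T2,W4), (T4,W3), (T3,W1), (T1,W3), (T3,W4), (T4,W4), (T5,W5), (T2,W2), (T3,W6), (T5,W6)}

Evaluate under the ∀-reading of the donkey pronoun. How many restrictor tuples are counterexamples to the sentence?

"it" takes "a worksheet" as antecedent — a donkey pronoun bound across the clause boundary.
Strong reading: for every (t,w) with designed(t,w), graded(t,w).
Restrictor pairs: (T1,W3) ✓  (T2,W2) ✓  (T2,W4) ✓  (T2,W5) ✓  (T2,W6) ✓  (T3,W4) ✓  (T3,W6) ✓  (T4,W2) ✓  (T4,W3) ✓  (T4,W4) ✓  (T4,W5) ✓  (T5,W5) ✓  (T5,W6) ✓  (T6,W4) ✓  (T7,W4) ✓  (T7,W5) ✓
Counterexamples (restrictor pairs failing the scope): 0.

0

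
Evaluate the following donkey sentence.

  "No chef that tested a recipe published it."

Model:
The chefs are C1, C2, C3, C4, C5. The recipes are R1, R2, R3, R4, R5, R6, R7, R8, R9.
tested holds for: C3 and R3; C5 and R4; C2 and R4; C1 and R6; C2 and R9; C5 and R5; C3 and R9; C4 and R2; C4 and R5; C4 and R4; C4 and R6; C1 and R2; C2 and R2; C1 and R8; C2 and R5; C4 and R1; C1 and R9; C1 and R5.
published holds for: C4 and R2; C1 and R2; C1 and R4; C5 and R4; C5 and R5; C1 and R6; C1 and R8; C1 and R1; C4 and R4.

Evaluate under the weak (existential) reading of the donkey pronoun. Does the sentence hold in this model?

"it" takes "a recipe" as antecedent — a donkey pronoun bound across the clause boundary.
Truth condition: for no (c,r) with tested(c,r) does published(c,r) hold.
Restrictor pairs — does the scope hold? (C1,R2):holds  (C1,R5):fails  (C1,R6):holds  (C1,R8):holds  (C1,R9):fails  (C2,R2):fails  (C2,R4):fails  (C2,R5):fails  (C2,R9):fails  (C3,R3):fails  (C3,R9):fails  (C4,R1):fails  (C4,R2):holds  (C4,R4):holds  (C4,R5):fails  (C4,R6):fails  (C5,R4):holds  (C5,R5):holds
Scope holds for 7 pair(s), so the sentence is false.

False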